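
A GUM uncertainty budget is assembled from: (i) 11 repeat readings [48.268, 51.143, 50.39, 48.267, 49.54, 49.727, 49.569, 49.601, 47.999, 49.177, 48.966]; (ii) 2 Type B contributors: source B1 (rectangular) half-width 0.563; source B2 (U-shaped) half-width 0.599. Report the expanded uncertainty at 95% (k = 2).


mean = (48.268 + 51.143 + 50.39 + 48.267 + 49.54 + 49.727 + 49.569 + 49.601 + 47.999 + 49.177 + 48.966) / 11 = 49.33154545
s = sqrt(sum((x - mean)^2)/(n-1)) = 0.94488585
u_A = s / sqrt(n) = 0.94488585 / sqrt(11) = 0.2848938
u_B1 = 0.563 / sqrt(3) = 0.3250482
u_B2 = 0.599 / sqrt(2) = 0.42355696
uc = sqrt(0.2848938^2 + 0.3250482^2 + 0.42355696^2) = 0.60516222
U = k * uc = 2 * 0.60516222
U = 1.2103

1.2103


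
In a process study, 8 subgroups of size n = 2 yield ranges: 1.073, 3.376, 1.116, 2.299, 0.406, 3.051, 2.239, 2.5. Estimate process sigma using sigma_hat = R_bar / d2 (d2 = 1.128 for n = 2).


R_bar = (1.073 + 3.376 + 1.116 + 2.299 + 0.406 + 3.051 + 2.239 + 2.5) / 8
R_bar = 16.06 / 8 = 2.0075
sigma_hat = R_bar / d2 = 2.0075 / 1.128 = 1.7797

1.7797


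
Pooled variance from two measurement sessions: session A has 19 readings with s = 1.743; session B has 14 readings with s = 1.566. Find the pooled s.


s_p = sqrt(((n1-1)*s1^2 + (n2-1)*s2^2) / (n1+n2-2))
numerator = (19-1)*1.743^2 + (14-1)*1.566^2 = 54.684882 + 31.880628 = 86.56551
denominator = 19 + 14 - 2 = 31
s_p^2 = 86.56551 / 31 = 2.7924358
s_p = sqrt(2.7924358) = 1.6711

1.6711


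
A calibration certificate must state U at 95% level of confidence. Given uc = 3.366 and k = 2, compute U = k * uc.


U = k * uc
U = 2 * 3.366
U = 6.7320

6.7320


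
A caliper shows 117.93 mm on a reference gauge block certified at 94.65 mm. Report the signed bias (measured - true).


Systematic error = measured - true
= 117.93 - 94.65
= 23.2800

23.2800


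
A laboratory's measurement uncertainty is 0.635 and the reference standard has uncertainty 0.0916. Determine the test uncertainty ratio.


TUR = u_lab / u_ref
= 0.635 / 0.0916
= 6.9323

6.9323


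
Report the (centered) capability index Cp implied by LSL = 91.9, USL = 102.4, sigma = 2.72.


Cp = (USL - LSL) / (6 * sigma)
= (102.4 - 91.9) / (6 * 2.72)
= 10.5000 / 16.3200
= 0.6434

0.6434


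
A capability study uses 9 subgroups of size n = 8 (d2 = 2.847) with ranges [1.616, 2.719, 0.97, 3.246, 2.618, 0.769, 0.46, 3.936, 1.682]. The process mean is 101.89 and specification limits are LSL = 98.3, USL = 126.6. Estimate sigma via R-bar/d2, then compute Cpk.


R_bar = (1.616 + 2.719 + 0.97 + 3.246 + 2.618 + 0.769 + 0.46 + 3.936 + 1.682) / 9 = 2.0017778
sigma = R_bar / d2 = 2.0017778 / 2.847 = 0.7031183
Cp = (USL - LSL)/(6*sigma) = (126.6 - 98.3)/(6*0.7031183) = 6.7082
Cpu = (126.6 - 101.89)/(3*0.7031183) = 11.7145
Cpl = (101.89 - 98.3)/(3*0.7031183) = 1.7019
Cpk = min(Cpu, Cpl) = 1.7019

1.7019


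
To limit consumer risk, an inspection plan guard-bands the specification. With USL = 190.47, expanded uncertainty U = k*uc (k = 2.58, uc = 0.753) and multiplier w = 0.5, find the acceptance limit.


U = k * uc = 2.58 * 0.753 = 1.94274
guard band g = w * U = 0.5 * 1.94274 = 0.97137
AL = USL - g = 190.47 - 0.97137
AL = 189.4986

189.4986


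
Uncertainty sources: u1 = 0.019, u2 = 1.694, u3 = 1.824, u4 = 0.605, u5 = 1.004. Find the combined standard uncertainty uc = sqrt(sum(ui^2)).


uc = sqrt(0.019^2 + 1.694^2 + 1.824^2 + 0.605^2 + 1.004^2)
uc = sqrt(7.571014)
uc = 2.7515

2.7515


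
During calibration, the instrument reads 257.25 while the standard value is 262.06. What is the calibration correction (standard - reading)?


Correction = standard - reading
= 262.06 - 257.25
= 4.8100

4.8100


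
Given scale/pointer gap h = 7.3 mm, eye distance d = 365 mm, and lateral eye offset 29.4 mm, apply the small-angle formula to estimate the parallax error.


error = h * offset / d
= 7.3 * 29.4 / 365
= 0.5880

0.5880


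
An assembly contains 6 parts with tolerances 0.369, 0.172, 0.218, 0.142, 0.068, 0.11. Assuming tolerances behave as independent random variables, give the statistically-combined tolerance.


RSS = sqrt(0.369^2 + 0.172^2 + 0.218^2 + 0.142^2 + 0.068^2 + 0.11^2)
= sqrt(0.250157)
= 0.5002

0.5002


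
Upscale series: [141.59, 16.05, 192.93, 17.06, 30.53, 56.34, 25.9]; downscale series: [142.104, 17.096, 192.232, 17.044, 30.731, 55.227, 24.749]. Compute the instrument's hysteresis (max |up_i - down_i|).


|141.59 - 142.104| = 0.5140
|16.05 - 17.096| = 1.0460
|192.93 - 192.232| = 0.6980
|17.06 - 17.044| = 0.0160
|30.53 - 30.731| = 0.2010
|56.34 - 55.227| = 1.1130
|25.9 - 24.749| = 1.1510
hysteresis = max(diffs) = 1.1510

1.1510


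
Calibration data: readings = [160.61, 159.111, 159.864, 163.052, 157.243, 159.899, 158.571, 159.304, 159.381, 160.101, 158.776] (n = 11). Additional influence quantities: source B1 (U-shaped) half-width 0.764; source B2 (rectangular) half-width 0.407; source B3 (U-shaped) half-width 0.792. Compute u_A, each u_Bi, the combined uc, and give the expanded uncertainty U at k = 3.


mean = (160.61 + 159.111 + 159.864 + 163.052 + 157.243 + 159.899 + 158.571 + 159.304 + 159.381 + 160.101 + 158.776) / 11 = 159.6283636
s = sqrt(sum((x - mean)^2)/(n-1)) = 1.4493315
u_A = s / sqrt(n) = 1.4493315 / sqrt(11) = 0.43698989
u_B1 = 0.764 / sqrt(2) = 0.54022958
u_B2 = 0.407 / sqrt(3) = 0.23498156
u_B3 = 0.792 / sqrt(2) = 0.56002857
uc = sqrt(0.43698989^2 + 0.54022958^2 + 0.23498156^2 + 0.56002857^2) = 0.92285237
U = k * uc = 3 * 0.92285237
U = 2.7686

2.7686


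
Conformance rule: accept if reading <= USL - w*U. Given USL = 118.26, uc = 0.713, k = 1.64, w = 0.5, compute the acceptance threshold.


U = k * uc = 1.64 * 0.713 = 1.16932
guard band g = w * U = 0.5 * 1.16932 = 0.58466
AL = USL - g = 118.26 - 0.58466
AL = 117.6753

117.6753


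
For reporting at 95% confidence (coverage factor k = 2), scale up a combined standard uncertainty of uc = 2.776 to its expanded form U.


U = k * uc
U = 2 * 2.776
U = 5.5520

5.5520


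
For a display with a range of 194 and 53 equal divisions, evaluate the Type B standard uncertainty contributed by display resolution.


resolution = range / divisions
resolution = 194 / 53 = 3.6603774
u_res = resolution / (2*sqrt(3))
u_res = 3.6603774 / 3.4641016
u_res = 1.0567

1.0567


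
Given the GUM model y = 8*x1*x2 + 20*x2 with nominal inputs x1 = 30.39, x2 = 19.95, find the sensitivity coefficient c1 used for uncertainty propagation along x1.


y = 8*x1*x2 + 20*x2
dy/dx1 = 8*x2
Evaluate at x2 = 19.95: c1 = 8 * 19.95
c1 = 159.6000

159.6000


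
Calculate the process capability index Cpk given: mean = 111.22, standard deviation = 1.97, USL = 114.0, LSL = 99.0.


Cpu = (USL - mean) / (3*sigma) = (114.0 - 111.22) / (3*1.97) = 0.4704
Cpl = (mean - LSL) / (3*sigma) = (111.22 - 99.0) / (3*1.97) = 2.0677
Cpk = min(Cpu, Cpl) = 0.4704

0.4704


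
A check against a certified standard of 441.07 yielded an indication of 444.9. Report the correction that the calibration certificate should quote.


Correction = standard - reading
= 441.07 - 444.9
= -3.8300

-3.8300


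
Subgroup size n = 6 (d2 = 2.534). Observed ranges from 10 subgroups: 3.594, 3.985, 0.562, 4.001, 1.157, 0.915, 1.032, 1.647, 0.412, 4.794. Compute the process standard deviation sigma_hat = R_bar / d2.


R_bar = (3.594 + 3.985 + 0.562 + 4.001 + 1.157 + 0.915 + 1.032 + 1.647 + 0.412 + 4.794) / 10
R_bar = 22.099 / 10 = 2.2099
sigma_hat = R_bar / d2 = 2.2099 / 2.534 = 0.8721

0.8721


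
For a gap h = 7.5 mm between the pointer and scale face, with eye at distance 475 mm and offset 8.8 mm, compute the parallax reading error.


error = h * offset / d
= 7.5 * 8.8 / 475
= 0.1389

0.1389


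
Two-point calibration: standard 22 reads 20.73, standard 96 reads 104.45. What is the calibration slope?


slope = (y2 - y1) / (x2 - x1)
= (104.45 - 20.73) / (96 - 22)
= 83.7200 / 74
= 1.1314

1.1314


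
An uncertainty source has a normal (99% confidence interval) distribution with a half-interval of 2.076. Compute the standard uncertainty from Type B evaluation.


u_B = half_width / 2.576
u_B = 2.076 / 2.576
u_B = 0.8059

0.8059


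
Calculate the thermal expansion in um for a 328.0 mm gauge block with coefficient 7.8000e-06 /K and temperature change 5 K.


dL = L * alpha * dT
= 328.0 * 7.8000e-06 * 5
= 0.0127920 mm
dL_um = 0.0127920 * 1000 = 12.7920 um

12.7920


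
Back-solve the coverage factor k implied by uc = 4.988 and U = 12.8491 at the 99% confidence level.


k = U / uc
k = 12.8491 / 4.988
k = 2.576

2.576


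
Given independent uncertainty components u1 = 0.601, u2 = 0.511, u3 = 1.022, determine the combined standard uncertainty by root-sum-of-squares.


uc = sqrt(0.601^2 + 0.511^2 + 1.022^2)
uc = sqrt(1.666806)
uc = 1.2910

1.2910


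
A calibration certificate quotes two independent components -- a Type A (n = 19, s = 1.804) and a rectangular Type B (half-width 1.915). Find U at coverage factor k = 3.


u_A = s / sqrt(n) = 1.804 / sqrt(19) = 0.41386598
u_B = half_width / sqrt(3) = 1.915 / sqrt(3) = 1.1056258
uc = sqrt(u_A^2 + u_B^2) = sqrt(0.41386598^2 + 1.1056258^2) = 1.1805479
U = k * uc = 3 * 1.1805479
U = 3.5416

3.5416


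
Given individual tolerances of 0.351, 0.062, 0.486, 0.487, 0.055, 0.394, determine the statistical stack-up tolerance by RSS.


RSS = sqrt(0.351^2 + 0.062^2 + 0.486^2 + 0.487^2 + 0.055^2 + 0.394^2)
= sqrt(0.758671)
= 0.8710

0.8710


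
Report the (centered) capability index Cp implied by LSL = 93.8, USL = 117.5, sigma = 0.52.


Cp = (USL - LSL) / (6 * sigma)
= (117.5 - 93.8) / (6 * 0.52)
= 23.7000 / 3.1200
= 7.5962

7.5962


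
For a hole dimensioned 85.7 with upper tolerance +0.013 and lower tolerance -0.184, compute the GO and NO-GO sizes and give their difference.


GO = nominal - lower_tol (smallest hole = maximum material condition)
GO = 85.7 - 0.184 = 85.516
NO-GO = nominal + upper_tol (largest hole = least material condition)
NO-GO = 85.7 + 0.013 = 85.713
spread = NO-GO - GO = 85.713 - 85.516 = 0.1970

0.1970


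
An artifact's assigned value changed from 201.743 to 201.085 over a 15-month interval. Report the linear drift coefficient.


rate = (v2 - v1) / months
= (201.085 - 201.743) / 15
= -0.6580 / 15
= -0.0439

-0.0439


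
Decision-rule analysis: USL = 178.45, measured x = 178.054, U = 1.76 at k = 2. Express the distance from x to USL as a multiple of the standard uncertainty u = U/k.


u = U / k = 1.76 / 2 = 0.88
margin = |USL - x| = |178.45 - 178.054| = 0.396
z = margin / u = 0.396 / 0.88
z = 0.4500

0.4500


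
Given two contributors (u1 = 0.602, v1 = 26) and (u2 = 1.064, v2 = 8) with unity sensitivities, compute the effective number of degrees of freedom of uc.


uc = sqrt(u1^2 + u2^2) = sqrt(0.602^2 + 1.064^2) = 1.2224974
v_eff = uc^4 / (u1^4/v1 + u2^4/v2)
= 1.2224974^4 / (0.602^4/26 + 1.064^4/8)
= 2.2335299 / 0.16525658
v_eff = 13.5155

13.5155


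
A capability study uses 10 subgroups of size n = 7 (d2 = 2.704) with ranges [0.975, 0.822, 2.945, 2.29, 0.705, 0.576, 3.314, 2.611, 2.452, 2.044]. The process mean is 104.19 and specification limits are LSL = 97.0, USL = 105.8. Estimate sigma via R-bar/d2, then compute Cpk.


R_bar = (0.975 + 0.822 + 2.945 + 2.29 + 0.705 + 0.576 + 3.314 + 2.611 + 2.452 + 2.044) / 10 = 1.8734
sigma = R_bar / d2 = 1.8734 / 2.704 = 0.69282544
Cp = (USL - LSL)/(6*sigma) = (105.8 - 97.0)/(6*0.69282544) = 2.1169
Cpu = (105.8 - 104.19)/(3*0.69282544) = 0.7746
Cpl = (104.19 - 97.0)/(3*0.69282544) = 3.4593
Cpk = min(Cpu, Cpl) = 0.7746

0.7746


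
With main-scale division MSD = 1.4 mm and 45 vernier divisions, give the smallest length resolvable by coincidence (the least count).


LC = MSD / n_div
= 1.4 / 45
= 0.0311

0.0311


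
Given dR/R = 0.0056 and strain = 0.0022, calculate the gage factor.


GF = (dR/R) / epsilon
= 0.0056 / 0.0022
= 2.5455

2.5455


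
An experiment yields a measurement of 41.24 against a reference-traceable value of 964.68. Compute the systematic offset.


Systematic error = measured - true
= 41.24 - 964.68
= -923.4400

-923.4400


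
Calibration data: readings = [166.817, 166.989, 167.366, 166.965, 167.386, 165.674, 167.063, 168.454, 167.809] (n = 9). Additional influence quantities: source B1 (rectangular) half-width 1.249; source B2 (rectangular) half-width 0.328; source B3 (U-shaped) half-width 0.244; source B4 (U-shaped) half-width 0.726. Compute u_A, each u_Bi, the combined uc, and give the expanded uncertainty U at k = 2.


mean = (166.817 + 166.989 + 167.366 + 166.965 + 167.386 + 165.674 + 167.063 + 168.454 + 167.809) / 9 = 167.1692222
s = sqrt(sum((x - mean)^2)/(n-1)) = 0.75753742
u_A = s / sqrt(n) = 0.75753742 / sqrt(9) = 0.25251247
u_B1 = 1.249 / sqrt(3) = 0.72111049
u_B2 = 0.328 / sqrt(3) = 0.18937089
u_B3 = 0.244 / sqrt(2) = 0.17253405
u_B4 = 0.726 / sqrt(2) = 0.51335952
uc = sqrt(0.25251247^2 + 0.72111049^2 + 0.18937089^2 + 0.17253405^2 + 0.51335952^2) = 0.95547382
U = k * uc = 2 * 0.95547382
U = 1.9109

1.9109


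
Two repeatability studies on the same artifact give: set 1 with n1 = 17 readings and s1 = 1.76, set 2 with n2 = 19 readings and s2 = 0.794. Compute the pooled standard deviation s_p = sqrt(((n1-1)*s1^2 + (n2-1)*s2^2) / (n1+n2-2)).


s_p = sqrt(((n1-1)*s1^2 + (n2-1)*s2^2) / (n1+n2-2))
numerator = (17-1)*1.76^2 + (19-1)*0.794^2 = 49.5616 + 11.347848 = 60.909448
denominator = 17 + 19 - 2 = 34
s_p^2 = 60.909448 / 34 = 1.7914544
s_p = sqrt(1.7914544) = 1.3385

1.3385


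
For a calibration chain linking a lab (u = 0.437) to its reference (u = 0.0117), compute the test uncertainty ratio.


TUR = u_lab / u_ref
= 0.437 / 0.0117
= 37.3504

37.3504


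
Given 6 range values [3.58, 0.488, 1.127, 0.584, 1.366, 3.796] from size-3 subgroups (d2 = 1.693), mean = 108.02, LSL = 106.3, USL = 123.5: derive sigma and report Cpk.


R_bar = (3.58 + 0.488 + 1.127 + 0.584 + 1.366 + 3.796) / 6 = 1.8235
sigma = R_bar / d2 = 1.8235 / 1.693 = 1.0770821
Cp = (USL - LSL)/(6*sigma) = (123.5 - 106.3)/(6*1.0770821) = 2.6615
Cpu = (123.5 - 108.02)/(3*1.0770821) = 4.7907
Cpl = (108.02 - 106.3)/(3*1.0770821) = 0.5323
Cpk = min(Cpu, Cpl) = 0.5323

0.5323


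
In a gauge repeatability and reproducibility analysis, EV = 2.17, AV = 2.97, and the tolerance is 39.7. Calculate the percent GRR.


GRR = sqrt(EV^2 + AV^2) = sqrt(2.17^2 + 2.97^2) = 3.6782876
%GRR = GRR / tol * 100 = 3.6782876 / 39.7 * 100
%GRR = 9.2652

9.2652


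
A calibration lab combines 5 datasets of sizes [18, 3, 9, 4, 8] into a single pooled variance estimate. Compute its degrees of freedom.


nu = sum_i (n_i - 1)
nu = ((18 - 1) + (3 - 1) + (9 - 1) + (4 - 1) + (8 - 1))
nu = 17 + 2 + 8 + 3 + 7
nu = 37

37


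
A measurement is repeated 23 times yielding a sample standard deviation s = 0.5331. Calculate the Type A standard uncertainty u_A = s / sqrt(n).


u_A = s / sqrt(n)
u_A = 0.5331 / sqrt(23)
u_A = 0.5331 / 4.7958315
u_A = 0.1112

0.1112


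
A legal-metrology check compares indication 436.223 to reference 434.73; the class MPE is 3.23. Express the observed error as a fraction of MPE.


e = indication - reference = 436.223 - 434.73 = 1.4930
|e| = 1.4930
ratio = |e| / MPE = 1.4930 / 3.23
ratio = 0.4622

0.4622


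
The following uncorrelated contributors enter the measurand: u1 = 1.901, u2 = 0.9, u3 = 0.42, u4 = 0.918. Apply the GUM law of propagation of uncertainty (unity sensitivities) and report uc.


uc = sqrt(1.901^2 + 0.9^2 + 0.42^2 + 0.918^2)
uc = sqrt(5.442925)
uc = 2.3330

2.3330


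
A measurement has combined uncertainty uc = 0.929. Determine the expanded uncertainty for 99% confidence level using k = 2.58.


U = k * uc
U = 2.58 * 0.929
U = 2.3968

2.3968


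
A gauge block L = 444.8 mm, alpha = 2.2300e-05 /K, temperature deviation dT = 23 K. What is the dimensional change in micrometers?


dL = L * alpha * dT
= 444.8 * 2.2300e-05 * 23
= 0.2281379 mm
dL_um = 0.2281379 * 1000 = 228.1379 um

228.1379


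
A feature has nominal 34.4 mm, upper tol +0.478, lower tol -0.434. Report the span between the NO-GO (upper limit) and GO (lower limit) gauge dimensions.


GO = nominal - lower_tol (smallest hole = maximum material condition)
GO = 34.4 - 0.434 = 33.966
NO-GO = nominal + upper_tol (largest hole = least material condition)
NO-GO = 34.4 + 0.478 = 34.878
spread = NO-GO - GO = 34.878 - 33.966 = 0.9120

0.9120


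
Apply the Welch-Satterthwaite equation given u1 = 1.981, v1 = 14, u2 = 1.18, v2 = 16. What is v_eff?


uc = sqrt(u1^2 + u2^2) = sqrt(1.981^2 + 1.18^2) = 2.3058103
v_eff = uc^4 / (u1^4/v1 + u2^4/v2)
= 2.3058103^4 / (1.981^4/14 + 1.18^4/16)
= 28.267949 / 1.2212171
v_eff = 23.1474

23.1474


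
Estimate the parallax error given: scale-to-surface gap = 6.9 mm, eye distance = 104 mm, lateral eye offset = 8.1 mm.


error = h * offset / d
= 6.9 * 8.1 / 104
= 0.5374

0.5374


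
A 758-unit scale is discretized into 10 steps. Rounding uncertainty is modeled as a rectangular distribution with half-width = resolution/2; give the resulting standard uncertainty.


resolution = range / divisions
resolution = 758 / 10 = 75.8
u_res = resolution / (2*sqrt(3))
u_res = 75.8 / 3.4641016
u_res = 21.8816

21.8816


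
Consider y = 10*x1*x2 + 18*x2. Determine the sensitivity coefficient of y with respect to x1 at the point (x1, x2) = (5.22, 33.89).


y = 10*x1*x2 + 18*x2
dy/dx1 = 10*x2
Evaluate at x2 = 33.89: c1 = 10 * 33.89
c1 = 338.9000

338.9000


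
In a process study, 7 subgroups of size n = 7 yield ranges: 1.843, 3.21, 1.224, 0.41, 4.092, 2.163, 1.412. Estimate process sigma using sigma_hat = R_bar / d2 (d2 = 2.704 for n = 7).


R_bar = (1.843 + 3.21 + 1.224 + 0.41 + 4.092 + 2.163 + 1.412) / 7
R_bar = 14.354 / 7 = 2.0505714
sigma_hat = R_bar / d2 = 2.0505714 / 2.704 = 0.7583

0.7583


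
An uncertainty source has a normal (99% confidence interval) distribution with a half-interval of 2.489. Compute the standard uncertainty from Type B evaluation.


u_B = half_width / 2.576
u_B = 2.489 / 2.576
u_B = 0.9662

0.9662


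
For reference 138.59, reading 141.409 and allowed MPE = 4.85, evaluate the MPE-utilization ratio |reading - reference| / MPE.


e = indication - reference = 141.409 - 138.59 = 2.8190
|e| = 2.8190
ratio = |e| / MPE = 2.8190 / 4.85
ratio = 0.5812

0.5812


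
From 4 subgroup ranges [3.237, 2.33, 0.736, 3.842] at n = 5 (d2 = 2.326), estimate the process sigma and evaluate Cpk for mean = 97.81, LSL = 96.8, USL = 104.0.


R_bar = (3.237 + 2.33 + 0.736 + 3.842) / 4 = 2.53625
sigma = R_bar / d2 = 2.53625 / 2.326 = 1.0903912
Cp = (USL - LSL)/(6*sigma) = (104.0 - 96.8)/(6*1.0903912) = 1.1005
Cpu = (104.0 - 97.81)/(3*1.0903912) = 1.8923
Cpl = (97.81 - 96.8)/(3*1.0903912) = 0.3088
Cpk = min(Cpu, Cpl) = 0.3088

0.3088


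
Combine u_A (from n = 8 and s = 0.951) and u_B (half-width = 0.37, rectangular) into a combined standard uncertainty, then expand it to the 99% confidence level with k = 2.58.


u_A = s / sqrt(n) = 0.951 / sqrt(8) = 0.33622927
u_B = half_width / sqrt(3) = 0.37 / sqrt(3) = 0.2136196
uc = sqrt(u_A^2 + u_B^2) = sqrt(0.33622927^2 + 0.2136196^2) = 0.39835092
U = k * uc = 2.58 * 0.39835092
U = 1.0277

1.0277


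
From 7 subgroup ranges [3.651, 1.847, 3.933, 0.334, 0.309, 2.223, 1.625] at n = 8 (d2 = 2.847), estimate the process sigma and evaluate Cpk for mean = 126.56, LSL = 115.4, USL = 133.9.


R_bar = (3.651 + 1.847 + 3.933 + 0.334 + 0.309 + 2.223 + 1.625) / 7 = 1.9888571
sigma = R_bar / d2 = 1.9888571 / 2.847 = 0.69857994
Cp = (USL - LSL)/(6*sigma) = (133.9 - 115.4)/(6*0.69857994) = 4.4137
Cpu = (133.9 - 126.56)/(3*0.69857994) = 3.5023
Cpl = (126.56 - 115.4)/(3*0.69857994) = 5.3251
Cpk = min(Cpu, Cpl) = 3.5023

3.5023


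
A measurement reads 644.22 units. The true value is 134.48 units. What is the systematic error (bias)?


Systematic error = measured - true
= 644.22 - 134.48
= 509.7400

509.7400


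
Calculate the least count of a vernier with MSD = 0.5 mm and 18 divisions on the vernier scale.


LC = MSD / n_div
= 0.5 / 18
= 0.0278

0.0278


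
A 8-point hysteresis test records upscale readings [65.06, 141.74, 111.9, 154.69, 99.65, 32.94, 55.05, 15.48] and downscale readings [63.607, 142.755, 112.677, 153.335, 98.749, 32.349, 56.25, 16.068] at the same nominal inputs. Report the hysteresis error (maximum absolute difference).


|65.06 - 63.607| = 1.4530
|141.74 - 142.755| = 1.0150
|111.9 - 112.677| = 0.7770
|154.69 - 153.335| = 1.3550
|99.65 - 98.749| = 0.9010
|32.94 - 32.349| = 0.5910
|55.05 - 56.25| = 1.2000
|15.48 - 16.068| = 0.5880
hysteresis = max(diffs) = 1.4530

1.4530


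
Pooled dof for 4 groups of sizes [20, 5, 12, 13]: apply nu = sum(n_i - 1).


nu = sum_i (n_i - 1)
nu = ((20 - 1) + (5 - 1) + (12 - 1) + (13 - 1))
nu = 19 + 4 + 11 + 12
nu = 46

46


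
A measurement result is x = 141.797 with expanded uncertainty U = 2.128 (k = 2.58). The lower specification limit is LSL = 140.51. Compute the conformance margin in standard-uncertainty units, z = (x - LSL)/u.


u = U / k = 2.128 / 2.58 = 0.8248062
margin = |LSL - x| = |140.51 - 141.797| = 1.287
z = margin / u = 1.287 / 0.8248062
z = 1.5604

1.5604


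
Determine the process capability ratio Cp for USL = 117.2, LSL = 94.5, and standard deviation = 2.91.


Cp = (USL - LSL) / (6 * sigma)
= (117.2 - 94.5) / (6 * 2.91)
= 22.7000 / 17.4600
= 1.3001

1.3001


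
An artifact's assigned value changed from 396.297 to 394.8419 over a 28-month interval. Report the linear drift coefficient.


rate = (v2 - v1) / months
= (394.8419 - 396.297) / 28
= -1.4551 / 28
= -0.0520

-0.0520


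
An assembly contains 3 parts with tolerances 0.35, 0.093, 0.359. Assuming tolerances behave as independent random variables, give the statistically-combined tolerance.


RSS = sqrt(0.35^2 + 0.093^2 + 0.359^2)
= sqrt(0.26003)
= 0.5099

0.5099


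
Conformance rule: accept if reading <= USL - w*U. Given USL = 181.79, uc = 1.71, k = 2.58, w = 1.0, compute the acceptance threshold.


U = k * uc = 2.58 * 1.71 = 4.4118
guard band g = w * U = 1.0 * 4.4118 = 4.4118
AL = USL - g = 181.79 - 4.4118
AL = 177.3782

177.3782


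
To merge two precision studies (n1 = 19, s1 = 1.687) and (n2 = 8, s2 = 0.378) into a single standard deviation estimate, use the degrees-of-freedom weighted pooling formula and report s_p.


s_p = sqrt(((n1-1)*s1^2 + (n2-1)*s2^2) / (n1+n2-2))
numerator = (19-1)*1.687^2 + (8-1)*0.378^2 = 51.227442 + 1.000188 = 52.22763
denominator = 19 + 8 - 2 = 25
s_p^2 = 52.22763 / 25 = 2.0891052
s_p = sqrt(2.0891052) = 1.4454

1.4454


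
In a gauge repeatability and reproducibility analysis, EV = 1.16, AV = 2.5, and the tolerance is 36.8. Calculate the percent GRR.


GRR = sqrt(EV^2 + AV^2) = sqrt(1.16^2 + 2.5^2) = 2.7560116
%GRR = GRR / tol * 100 = 2.7560116 / 36.8 * 100
%GRR = 7.4892

7.4892


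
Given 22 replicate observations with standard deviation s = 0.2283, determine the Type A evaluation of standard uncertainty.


u_A = s / sqrt(n)
u_A = 0.2283 / sqrt(22)
u_A = 0.2283 / 4.6904158
u_A = 0.0487

0.0487


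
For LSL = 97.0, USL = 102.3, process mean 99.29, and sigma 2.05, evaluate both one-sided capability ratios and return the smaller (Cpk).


Cpu = (USL - mean) / (3*sigma) = (102.3 - 99.29) / (3*2.05) = 0.4894
Cpl = (mean - LSL) / (3*sigma) = (99.29 - 97.0) / (3*2.05) = 0.3724
Cpk = min(Cpu, Cpl) = 0.3724

0.3724


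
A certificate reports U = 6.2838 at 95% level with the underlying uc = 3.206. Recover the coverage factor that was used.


k = U / uc
k = 6.2838 / 3.206
k = 1.96

1.96


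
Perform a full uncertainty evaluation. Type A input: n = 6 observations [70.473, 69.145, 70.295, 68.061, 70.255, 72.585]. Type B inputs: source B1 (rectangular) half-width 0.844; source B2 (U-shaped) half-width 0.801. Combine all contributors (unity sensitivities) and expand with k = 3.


mean = (70.473 + 69.145 + 70.295 + 68.061 + 70.255 + 72.585) / 6 = 70.13566667
s = sqrt(sum((x - mean)^2)/(n-1)) = 1.5125024
u_A = s / sqrt(n) = 1.5125024 / sqrt(6) = 0.61747652
u_B1 = 0.844 / sqrt(3) = 0.48728363
u_B2 = 0.801 / sqrt(2) = 0.56639253
uc = sqrt(0.61747652^2 + 0.48728363^2 + 0.56639253^2) = 0.96928999
U = k * uc = 3 * 0.96928999
U = 2.9079

2.9079


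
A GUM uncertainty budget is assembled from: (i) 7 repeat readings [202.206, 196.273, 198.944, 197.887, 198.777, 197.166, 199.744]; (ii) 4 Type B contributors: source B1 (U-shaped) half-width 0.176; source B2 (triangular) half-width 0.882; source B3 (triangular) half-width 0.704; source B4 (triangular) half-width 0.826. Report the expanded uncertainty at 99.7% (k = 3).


mean = (202.206 + 196.273 + 198.944 + 197.887 + 198.777 + 197.166 + 199.744) / 7 = 198.7138571
s = sqrt(sum((x - mean)^2)/(n-1)) = 1.9300495
u_A = s / sqrt(n) = 1.9300495 / sqrt(7) = 0.72949014
u_B1 = 0.176 / sqrt(2) = 0.12445079
u_B2 = 0.882 / sqrt(6) = 0.36007499
u_B3 = 0.704 / sqrt(6) = 0.2874068
u_B4 = 0.826 / sqrt(6) = 0.33721309
uc = sqrt(0.72949014^2 + 0.12445079^2 + 0.36007499^2 + 0.2874068^2 + 0.33721309^2) = 0.93467278
U = k * uc = 3 * 0.93467278
U = 2.8040

2.8040


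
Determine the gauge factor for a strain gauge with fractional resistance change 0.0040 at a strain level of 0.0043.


GF = (dR/R) / epsilon
= 0.0040 / 0.0043
= 0.9302

0.9302


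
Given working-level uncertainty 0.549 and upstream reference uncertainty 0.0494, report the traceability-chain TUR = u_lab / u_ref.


TUR = u_lab / u_ref
= 0.549 / 0.0494
= 11.1134

11.1134


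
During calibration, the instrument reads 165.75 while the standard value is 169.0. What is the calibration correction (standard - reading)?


Correction = standard - reading
= 169.0 - 165.75
= 3.2500

3.2500


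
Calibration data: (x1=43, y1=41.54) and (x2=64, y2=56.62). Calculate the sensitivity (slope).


slope = (y2 - y1) / (x2 - x1)
= (56.62 - 41.54) / (64 - 43)
= 15.0800 / 21
= 0.7181

0.7181


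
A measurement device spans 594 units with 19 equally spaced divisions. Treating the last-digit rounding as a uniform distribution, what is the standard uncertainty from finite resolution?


resolution = range / divisions
resolution = 594 / 19 = 31.263158
u_res = resolution / (2*sqrt(3))
u_res = 31.263158 / 3.4641016
u_res = 9.0249

9.0249


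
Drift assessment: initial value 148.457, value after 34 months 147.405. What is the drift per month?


rate = (v2 - v1) / months
= (147.405 - 148.457) / 34
= -1.0520 / 34
= -0.0309

-0.0309


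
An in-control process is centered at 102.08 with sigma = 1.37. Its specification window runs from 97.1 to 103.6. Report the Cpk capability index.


Cpu = (USL - mean) / (3*sigma) = (103.6 - 102.08) / (3*1.37) = 0.3698
Cpl = (mean - LSL) / (3*sigma) = (102.08 - 97.1) / (3*1.37) = 1.2117
Cpk = min(Cpu, Cpl) = 0.3698

0.3698


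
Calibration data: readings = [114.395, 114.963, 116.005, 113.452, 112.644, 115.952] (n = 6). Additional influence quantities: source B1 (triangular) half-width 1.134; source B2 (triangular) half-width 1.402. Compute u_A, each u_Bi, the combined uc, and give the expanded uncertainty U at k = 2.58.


mean = (114.395 + 114.963 + 116.005 + 113.452 + 112.644 + 115.952) / 6 = 114.5685
s = sqrt(sum((x - mean)^2)/(n-1)) = 1.3500822
u_A = s / sqrt(n) = 1.3500822 / sqrt(6) = 0.55116875
u_B1 = 1.134 / sqrt(6) = 0.46295356
u_B2 = 1.402 / sqrt(6) = 0.5723641
uc = sqrt(0.55116875^2 + 0.46295356^2 + 0.5723641^2) = 0.91962691
U = k * uc = 2.58 * 0.91962691
U = 2.3726

2.3726


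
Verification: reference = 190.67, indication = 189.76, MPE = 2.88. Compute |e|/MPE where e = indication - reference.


e = indication - reference = 189.76 - 190.67 = -0.9100
|e| = 0.9100
ratio = |e| / MPE = 0.9100 / 2.88
ratio = 0.3160

0.3160


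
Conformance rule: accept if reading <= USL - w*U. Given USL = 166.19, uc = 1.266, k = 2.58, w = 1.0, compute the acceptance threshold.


U = k * uc = 2.58 * 1.266 = 3.26628
guard band g = w * U = 1.0 * 3.26628 = 3.26628
AL = USL - g = 166.19 - 3.26628
AL = 162.9237

162.9237


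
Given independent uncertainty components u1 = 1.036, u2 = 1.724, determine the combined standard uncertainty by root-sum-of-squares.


uc = sqrt(1.036^2 + 1.724^2)
uc = sqrt(4.045472)
uc = 2.0113

2.0113


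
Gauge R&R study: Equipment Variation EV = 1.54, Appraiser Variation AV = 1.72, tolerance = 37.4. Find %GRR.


GRR = sqrt(EV^2 + AV^2) = sqrt(1.54^2 + 1.72^2) = 2.3086793
%GRR = GRR / tol * 100 = 2.3086793 / 37.4 * 100
%GRR = 6.1729

6.1729


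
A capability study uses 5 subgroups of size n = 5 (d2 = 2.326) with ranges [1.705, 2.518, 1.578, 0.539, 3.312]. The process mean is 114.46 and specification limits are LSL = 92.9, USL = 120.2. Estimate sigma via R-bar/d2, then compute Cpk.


R_bar = (1.705 + 2.518 + 1.578 + 0.539 + 3.312) / 5 = 1.9304
sigma = R_bar / d2 = 1.9304 / 2.326 = 0.82992261
Cp = (USL - LSL)/(6*sigma) = (120.2 - 92.9)/(6*0.82992261) = 5.4824
Cpu = (120.2 - 114.46)/(3*0.82992261) = 2.3054
Cpl = (114.46 - 92.9)/(3*0.82992261) = 8.6594
Cpk = min(Cpu, Cpl) = 2.3054

2.3054


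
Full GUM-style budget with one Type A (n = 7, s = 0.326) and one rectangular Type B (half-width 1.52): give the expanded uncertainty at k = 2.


u_A = s / sqrt(n) = 0.326 / sqrt(7) = 0.12321642
u_B = half_width / sqrt(3) = 1.52 / sqrt(3) = 0.87757241
uc = sqrt(u_A^2 + u_B^2) = sqrt(0.12321642^2 + 0.87757241^2) = 0.88618035
U = k * uc = 2 * 0.88618035
U = 1.7724

1.7724


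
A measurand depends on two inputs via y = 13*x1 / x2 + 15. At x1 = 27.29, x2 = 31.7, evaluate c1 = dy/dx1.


y = 13*x1 / x2 + 15
dy/dx1 = 13/x2
Evaluate at x2 = 31.7: c1 = 13 / 31.7
c1 = 0.4101

0.4101


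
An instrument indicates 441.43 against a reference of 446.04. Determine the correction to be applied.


Correction = standard - reading
= 446.04 - 441.43
= 4.6100

4.6100


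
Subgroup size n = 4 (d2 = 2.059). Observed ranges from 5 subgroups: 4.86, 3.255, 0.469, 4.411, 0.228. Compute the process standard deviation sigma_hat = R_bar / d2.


R_bar = (4.86 + 3.255 + 0.469 + 4.411 + 0.228) / 5
R_bar = 13.223 / 5 = 2.6446
sigma_hat = R_bar / d2 = 2.6446 / 2.059 = 1.2844

1.2844


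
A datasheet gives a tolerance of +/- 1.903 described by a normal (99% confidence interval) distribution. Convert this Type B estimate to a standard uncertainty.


u_B = half_width / 2.576
u_B = 1.903 / 2.576
u_B = 0.7387

0.7387


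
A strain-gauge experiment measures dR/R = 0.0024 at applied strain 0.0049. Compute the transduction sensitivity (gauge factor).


GF = (dR/R) / epsilon
= 0.0024 / 0.0049
= 0.4898

0.4898


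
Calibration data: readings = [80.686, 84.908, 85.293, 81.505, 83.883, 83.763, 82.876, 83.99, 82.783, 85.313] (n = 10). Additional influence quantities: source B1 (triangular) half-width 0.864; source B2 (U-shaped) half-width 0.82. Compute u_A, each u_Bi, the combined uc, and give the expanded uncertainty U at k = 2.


mean = (80.686 + 84.908 + 85.293 + 81.505 + 83.883 + 83.763 + 82.876 + 83.99 + 82.783 + 85.313) / 10 = 83.5
s = sqrt(sum((x - mean)^2)/(n-1)) = 1.5542889
u_A = s / sqrt(n) = 1.5542889 / sqrt(10) = 0.49150931
u_B1 = 0.864 / sqrt(6) = 0.35272652
u_B2 = 0.82 / sqrt(2) = 0.57982756
uc = sqrt(0.49150931^2 + 0.35272652^2 + 0.57982756^2) = 0.83797219
U = k * uc = 2 * 0.83797219
U = 1.6759

1.6759


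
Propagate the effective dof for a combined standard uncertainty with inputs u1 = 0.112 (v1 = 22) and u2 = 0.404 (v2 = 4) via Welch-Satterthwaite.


uc = sqrt(u1^2 + u2^2) = sqrt(0.112^2 + 0.404^2) = 0.4192374
v_eff = uc^4 / (u1^4/v1 + u2^4/v2)
= 0.4192374^4 / (0.112^4/22 + 0.404^4/4)
= 0.030891577 / 0.006667018
v_eff = 4.6335

4.6335


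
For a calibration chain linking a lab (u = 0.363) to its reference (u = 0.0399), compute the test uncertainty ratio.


TUR = u_lab / u_ref
= 0.363 / 0.0399
= 9.0977

9.0977


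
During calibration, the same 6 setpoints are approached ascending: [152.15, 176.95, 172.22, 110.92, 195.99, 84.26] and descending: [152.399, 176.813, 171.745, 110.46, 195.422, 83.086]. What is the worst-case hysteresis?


|152.15 - 152.399| = 0.2490
|176.95 - 176.813| = 0.1370
|172.22 - 171.745| = 0.4750
|110.92 - 110.46| = 0.4600
|195.99 - 195.422| = 0.5680
|84.26 - 83.086| = 1.1740
hysteresis = max(diffs) = 1.1740

1.1740


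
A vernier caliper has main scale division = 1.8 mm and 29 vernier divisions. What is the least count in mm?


LC = MSD / n_div
= 1.8 / 29
= 0.0621

0.0621


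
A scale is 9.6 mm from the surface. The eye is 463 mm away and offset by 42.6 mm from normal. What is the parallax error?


error = h * offset / d
= 9.6 * 42.6 / 463
= 0.8833

0.8833


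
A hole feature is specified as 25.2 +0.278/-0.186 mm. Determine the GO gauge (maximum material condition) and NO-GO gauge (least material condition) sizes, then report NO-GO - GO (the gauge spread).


GO = nominal - lower_tol (smallest hole = maximum material condition)
GO = 25.2 - 0.186 = 25.014
NO-GO = nominal + upper_tol (largest hole = least material condition)
NO-GO = 25.2 + 0.278 = 25.478
spread = NO-GO - GO = 25.478 - 25.014 = 0.4640

0.4640


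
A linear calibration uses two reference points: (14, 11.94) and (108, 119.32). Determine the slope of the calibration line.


slope = (y2 - y1) / (x2 - x1)
= (119.32 - 11.94) / (108 - 14)
= 107.3800 / 94
= 1.1423

1.1423


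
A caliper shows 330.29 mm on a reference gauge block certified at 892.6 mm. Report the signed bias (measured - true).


Systematic error = measured - true
= 330.29 - 892.6
= -562.3100

-562.3100


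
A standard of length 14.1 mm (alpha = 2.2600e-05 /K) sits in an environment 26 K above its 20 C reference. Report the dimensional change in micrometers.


dL = L * alpha * dT
= 14.1 * 2.2600e-05 * 26
= 0.0082852 mm
dL_um = 0.0082852 * 1000 = 8.2852 um

8.2852


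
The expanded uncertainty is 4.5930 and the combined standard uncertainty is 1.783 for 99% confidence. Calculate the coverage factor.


k = U / uc
k = 4.5930 / 1.783
k = 2.576

2.576


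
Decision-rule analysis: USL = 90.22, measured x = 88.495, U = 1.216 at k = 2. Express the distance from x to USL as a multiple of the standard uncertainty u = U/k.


u = U / k = 1.216 / 2 = 0.608
margin = |USL - x| = |90.22 - 88.495| = 1.725
z = margin / u = 1.725 / 0.608
z = 2.8372

2.8372


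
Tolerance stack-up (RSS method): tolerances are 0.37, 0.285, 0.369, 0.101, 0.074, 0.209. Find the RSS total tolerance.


RSS = sqrt(0.37^2 + 0.285^2 + 0.369^2 + 0.101^2 + 0.074^2 + 0.209^2)
= sqrt(0.413644)
= 0.6432

0.6432


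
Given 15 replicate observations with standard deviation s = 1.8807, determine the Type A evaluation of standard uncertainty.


u_A = s / sqrt(n)
u_A = 1.8807 / sqrt(15)
u_A = 1.8807 / 3.8729833
u_A = 0.4856

0.4856


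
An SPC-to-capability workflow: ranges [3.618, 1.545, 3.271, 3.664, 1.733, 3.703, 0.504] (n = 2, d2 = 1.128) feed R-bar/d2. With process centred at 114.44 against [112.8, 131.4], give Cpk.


R_bar = (3.618 + 1.545 + 3.271 + 3.664 + 1.733 + 3.703 + 0.504) / 7 = 2.5768571
sigma = R_bar / d2 = 2.5768571 / 1.128 = 2.2844478
Cp = (USL - LSL)/(6*sigma) = (131.4 - 112.8)/(6*2.2844478) = 1.3570
Cpu = (131.4 - 114.44)/(3*2.2844478) = 2.4747
Cpl = (114.44 - 112.8)/(3*2.2844478) = 0.2393
Cpk = min(Cpu, Cpl) = 0.2393

0.2393


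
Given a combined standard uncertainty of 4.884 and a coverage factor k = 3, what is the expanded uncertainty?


U = k * uc
U = 3 * 4.884
U = 14.6520

14.6520


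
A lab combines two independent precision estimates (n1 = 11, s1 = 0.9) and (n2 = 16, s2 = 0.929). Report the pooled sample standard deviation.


s_p = sqrt(((n1-1)*s1^2 + (n2-1)*s2^2) / (n1+n2-2))
numerator = (11-1)*0.9^2 + (16-1)*0.929^2 = 8.1 + 12.945615 = 21.045615
denominator = 11 + 16 - 2 = 25
s_p^2 = 21.045615 / 25 = 0.8418246
s_p = sqrt(0.8418246) = 0.9175

0.9175


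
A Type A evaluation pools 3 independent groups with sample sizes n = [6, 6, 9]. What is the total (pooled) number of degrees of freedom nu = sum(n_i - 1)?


nu = sum_i (n_i - 1)
nu = ((6 - 1) + (6 - 1) + (9 - 1))
nu = 5 + 5 + 8
nu = 18

18


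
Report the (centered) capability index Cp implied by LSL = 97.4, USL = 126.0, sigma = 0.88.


Cp = (USL - LSL) / (6 * sigma)
= (126.0 - 97.4) / (6 * 0.88)
= 28.6000 / 5.2800
= 5.4167

5.4167


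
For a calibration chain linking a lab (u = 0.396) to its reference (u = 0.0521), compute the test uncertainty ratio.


TUR = u_lab / u_ref
= 0.396 / 0.0521
= 7.6008

7.6008


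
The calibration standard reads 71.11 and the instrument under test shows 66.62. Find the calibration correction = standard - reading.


Correction = standard - reading
= 71.11 - 66.62
= 4.4900

4.4900


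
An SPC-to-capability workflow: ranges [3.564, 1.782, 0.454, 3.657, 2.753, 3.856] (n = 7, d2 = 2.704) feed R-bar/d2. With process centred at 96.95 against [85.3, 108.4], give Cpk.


R_bar = (3.564 + 1.782 + 0.454 + 3.657 + 2.753 + 3.856) / 6 = 2.6776667
sigma = R_bar / d2 = 2.6776667 / 2.704 = 0.99026135
Cp = (USL - LSL)/(6*sigma) = (108.4 - 85.3)/(6*0.99026135) = 3.8879
Cpu = (108.4 - 96.95)/(3*0.99026135) = 3.8542
Cpl = (96.95 - 85.3)/(3*0.99026135) = 3.9215
Cpk = min(Cpu, Cpl) = 3.8542

3.8542


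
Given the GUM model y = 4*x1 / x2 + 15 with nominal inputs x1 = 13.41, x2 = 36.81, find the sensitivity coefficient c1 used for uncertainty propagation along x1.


y = 4*x1 / x2 + 15
dy/dx1 = 4/x2
Evaluate at x2 = 36.81: c1 = 4 / 36.81
c1 = 0.1087

0.1087


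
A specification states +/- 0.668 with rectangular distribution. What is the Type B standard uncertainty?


u_B = half_width / sqrt(3)
u_B = 0.668 / 1.7320508
u_B = 0.3857

0.3857


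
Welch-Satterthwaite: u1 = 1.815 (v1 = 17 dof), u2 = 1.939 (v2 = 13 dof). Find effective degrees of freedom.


uc = sqrt(u1^2 + u2^2) = sqrt(1.815^2 + 1.939^2) = 2.6559266
v_eff = uc^4 / (u1^4/v1 + u2^4/v2)
= 2.6559266^4 / (1.815^4/17 + 1.939^4/13)
= 49.758156 / 1.7256944
v_eff = 28.8337

28.8337


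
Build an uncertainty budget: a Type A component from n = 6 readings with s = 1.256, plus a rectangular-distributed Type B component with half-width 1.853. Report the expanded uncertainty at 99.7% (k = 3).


u_A = s / sqrt(n) = 1.256 / sqrt(6) = 0.51275985
u_B = half_width / sqrt(3) = 1.853 / sqrt(3) = 1.06983
uc = sqrt(u_A^2 + u_B^2) = sqrt(0.51275985^2 + 1.06983^2) = 1.1863637
U = k * uc = 3 * 1.1863637
U = 3.5591

3.5591


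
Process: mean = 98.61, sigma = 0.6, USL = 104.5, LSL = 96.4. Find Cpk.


Cpu = (USL - mean) / (3*sigma) = (104.5 - 98.61) / (3*0.6) = 3.2722
Cpl = (mean - LSL) / (3*sigma) = (98.61 - 96.4) / (3*0.6) = 1.2278
Cpk = min(Cpu, Cpl) = 1.2278

1.2278


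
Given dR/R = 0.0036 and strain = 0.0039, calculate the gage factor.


GF = (dR/R) / epsilon
= 0.0036 / 0.0039
= 0.9231

0.9231


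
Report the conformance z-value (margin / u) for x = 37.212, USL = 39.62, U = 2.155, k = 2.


u = U / k = 2.155 / 2 = 1.0775
margin = |USL - x| = |39.62 - 37.212| = 2.408
z = margin / u = 2.408 / 1.0775
z = 2.2348

2.2348


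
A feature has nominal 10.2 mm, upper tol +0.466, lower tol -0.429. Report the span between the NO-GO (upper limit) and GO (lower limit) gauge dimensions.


GO = nominal - lower_tol (smallest hole = maximum material condition)
GO = 10.2 - 0.429 = 9.771
NO-GO = nominal + upper_tol (largest hole = least material condition)
NO-GO = 10.2 + 0.466 = 10.666
spread = NO-GO - GO = 10.666 - 9.771 = 0.8950

0.8950


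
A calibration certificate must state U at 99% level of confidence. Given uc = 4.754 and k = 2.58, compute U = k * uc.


U = k * uc
U = 2.58 * 4.754
U = 12.2653

12.2653


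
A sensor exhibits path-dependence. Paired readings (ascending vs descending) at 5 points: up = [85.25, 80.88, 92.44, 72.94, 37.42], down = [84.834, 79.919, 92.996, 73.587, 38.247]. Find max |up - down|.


|85.25 - 84.834| = 0.4160
|80.88 - 79.919| = 0.9610
|92.44 - 92.996| = 0.5560
|72.94 - 73.587| = 0.6470
|37.42 - 38.247| = 0.8270
hysteresis = max(diffs) = 0.9610

0.9610
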